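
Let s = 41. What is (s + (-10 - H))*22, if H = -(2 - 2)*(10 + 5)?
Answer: 682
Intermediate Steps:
H = 0 (H = -0*15 = -1*0 = 0)
(s + (-10 - H))*22 = (41 + (-10 - 1*0))*22 = (41 + (-10 + 0))*22 = (41 - 10)*22 = 31*22 = 682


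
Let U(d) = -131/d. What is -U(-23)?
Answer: -131/23 ≈ -5.6956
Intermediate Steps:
-U(-23) = -(-131)/(-23) = -(-131)*(-1)/23 = -1*131/23 = -131/23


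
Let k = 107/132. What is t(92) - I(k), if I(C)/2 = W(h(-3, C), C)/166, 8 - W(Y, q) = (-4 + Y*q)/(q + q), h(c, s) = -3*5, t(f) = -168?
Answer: -2987861/17762 ≈ -168.22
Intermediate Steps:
h(c, s) = -15
W(Y, q) = 8 - (-4 + Y*q)/(2*q) (W(Y, q) = 8 - (-4 + Y*q)/(q + q) = 8 - (-4 + Y*q)/(2*q))
k = 107/132 (k = 107*(1/132) = 107/132 ≈ 0.81061)
I(C) = 31/166 + 2/(83*C) (I(C) = 2*((8 + 2/C - ½*(-15))/166) = 2*((8 + 2/C + 15/2)*(1/166)) = 2*((31/2 + 2/C)*(1/166)) = 2*(31/332 + 1/(83*C)) = 31/166 + 2/(83*C))
t(92) - I(k) = -168 - (4 + 31*(107/132))/(166*107/132) = -168 - 132*(4 + 3317/132)/(166*107) = -168 - 132*3845/(166*107*132) = -168 - 1*3845/17762 = -168 - 3845/17762 = -2987861/17762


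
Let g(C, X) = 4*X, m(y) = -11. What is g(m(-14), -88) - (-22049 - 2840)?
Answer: 24537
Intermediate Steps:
g(m(-14), -88) - (-22049 - 2840) = 4*(-88) - (-22049 - 2840) = -352 - 1*(-24889) = -352 + 24889 = 24537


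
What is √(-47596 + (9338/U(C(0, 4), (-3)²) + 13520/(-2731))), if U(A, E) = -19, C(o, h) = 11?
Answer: I*√129487328777978/51889 ≈ 219.3*I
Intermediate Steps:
√(-47596 + (9338/U(C(0, 4), (-3)²) + 13520/(-2731))) = √(-47596 + (9338/(-19) + 13520/(-2731))) = √(-47596 + (9338*(-1/19) + 13520*(-1/2731))) = √(-47596 + (-9338/19 - 13520/2731)) = √(-47596 - 25758958/51889) = √(-2495467802/51889) = I*√129487328777978/51889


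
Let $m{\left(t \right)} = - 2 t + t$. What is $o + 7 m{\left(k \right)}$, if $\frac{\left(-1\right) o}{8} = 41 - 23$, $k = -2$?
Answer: $-130$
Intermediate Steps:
$m{\left(t \right)} = - t$
$o = -144$ ($o = - 8 \left(41 - 23\right) = \left(-8\right) 18 = -144$)
$o + 7 m{\left(k \right)} = -144 + 7 \left(\left(-1\right) \left(-2\right)\right) = -144 + 7 \cdot 2 = -144 + 14 = -130$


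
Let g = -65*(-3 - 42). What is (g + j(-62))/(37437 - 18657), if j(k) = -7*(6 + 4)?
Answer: 571/3756 ≈ 0.15202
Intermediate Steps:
g = 2925 (g = -65*(-45) = 2925)
j(k) = -70 (j(k) = -7*10 = -70)
(g + j(-62))/(37437 - 18657) = (2925 - 70)/(37437 - 18657) = 2855/18780 = 2855*(1/18780) = 571/3756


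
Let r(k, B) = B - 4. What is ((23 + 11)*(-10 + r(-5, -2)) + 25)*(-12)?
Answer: 6228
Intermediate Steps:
r(k, B) = -4 + B
((23 + 11)*(-10 + r(-5, -2)) + 25)*(-12) = ((23 + 11)*(-10 + (-4 - 2)) + 25)*(-12) = (34*(-10 - 6) + 25)*(-12) = (34*(-16) + 25)*(-12) = (-544 + 25)*(-12) = -519*(-12) = 6228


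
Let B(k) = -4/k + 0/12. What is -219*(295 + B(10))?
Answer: -322587/5 ≈ -64517.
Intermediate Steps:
B(k) = -4/k (B(k) = -4/k + 0*(1/12) = -4/k + 0 = -4/k)
-219*(295 + B(10)) = -219*(295 - 4/10) = -219*(295 - 4*⅒) = -219*(295 - ⅖) = -219*1473/5 = -322587/5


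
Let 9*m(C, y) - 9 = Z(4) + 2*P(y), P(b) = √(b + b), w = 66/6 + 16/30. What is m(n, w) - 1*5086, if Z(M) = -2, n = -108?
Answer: -45767/9 + 2*√5190/135 ≈ -5084.2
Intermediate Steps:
w = 173/15 (w = 66*(⅙) + 16*(1/30) = 11 + 8/15 = 173/15 ≈ 11.533)
P(b) = √2*√b (P(b) = √(2*b) = √2*√b)
m(C, y) = 7/9 + 2*√2*√y/9 (m(C, y) = 1 + (-2 + 2*(√2*√y))/9 = 1 + (-2 + 2*√2*√y)/9 = 1 + (-2/9 + 2*√2*√y/9) = 7/9 + 2*√2*√y/9)
m(n, w) - 1*5086 = (7/9 + 2*√2*√(173/15)/9) - 1*5086 = (7/9 + 2*√2*(√2595/15)/9) - 5086 = (7/9 + 2*√5190/135) - 5086 = -45767/9 + 2*√5190/135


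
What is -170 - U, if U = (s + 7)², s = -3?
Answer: -186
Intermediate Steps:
U = 16 (U = (-3 + 7)² = 4² = 16)
-170 - U = -170 - 1*16 = -170 - 16 = -186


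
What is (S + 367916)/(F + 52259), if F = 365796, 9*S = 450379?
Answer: 3761623/3762495 ≈ 0.99977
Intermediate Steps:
S = 450379/9 (S = (1/9)*450379 = 450379/9 ≈ 50042.)
(S + 367916)/(F + 52259) = (450379/9 + 367916)/(365796 + 52259) = (3761623/9)/418055 = (3761623/9)*(1/418055) = 3761623/3762495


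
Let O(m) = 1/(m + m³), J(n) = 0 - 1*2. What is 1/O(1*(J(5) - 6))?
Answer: -520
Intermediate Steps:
J(n) = -2 (J(n) = 0 - 2 = -2)
1/O(1*(J(5) - 6)) = 1/(1/(1*(-2 - 6) + (1*(-2 - 6))³)) = 1/(1/(1*(-8) + (1*(-8))³)) = 1/(1/(-8 + (-8)³)) = 1/(1/(-8 - 512)) = 1/(1/(-520)) = 1/(-1/520) = -520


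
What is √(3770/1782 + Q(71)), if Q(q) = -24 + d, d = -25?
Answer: I*√459514/99 ≈ 6.8472*I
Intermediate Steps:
Q(q) = -49 (Q(q) = -24 - 25 = -49)
√(3770/1782 + Q(71)) = √(3770/1782 - 49) = √(3770*(1/1782) - 49) = √(1885/891 - 49) = √(-41774/891) = I*√459514/99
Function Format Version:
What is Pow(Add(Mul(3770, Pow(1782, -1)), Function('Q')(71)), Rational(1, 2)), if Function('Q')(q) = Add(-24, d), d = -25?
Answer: Mul(Rational(1, 99), I, Pow(459514, Rational(1, 2))) ≈ Mul(6.8472, I)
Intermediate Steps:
Function('Q')(q) = -49 (Function('Q')(q) = Add(-24, -25) = -49)
Pow(Add(Mul(3770, Pow(1782, -1)), Function('Q')(71)), Rational(1, 2)) = Pow(Add(Mul(3770, Pow(1782, -1)), -49), Rational(1, 2)) = Pow(Add(Mul(3770, Rational(1, 1782)), -49), Rational(1, 2)) = Pow(Add(Rational(1885, 891), -49), Rational(1, 2)) = Pow(Rational(-41774, 891), Rational(1, 2)) = Mul(Rational(1, 99), I, Pow(459514, Rational(1, 2)))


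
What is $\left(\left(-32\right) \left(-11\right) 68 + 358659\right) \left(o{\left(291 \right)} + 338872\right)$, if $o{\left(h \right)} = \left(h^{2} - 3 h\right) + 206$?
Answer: $161794069170$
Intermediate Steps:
$o{\left(h \right)} = 206 + h^{2} - 3 h$
$\left(\left(-32\right) \left(-11\right) 68 + 358659\right) \left(o{\left(291 \right)} + 338872\right) = \left(\left(-32\right) \left(-11\right) 68 + 358659\right) \left(\left(206 + 291^{2} - 873\right) + 338872\right) = \left(352 \cdot 68 + 358659\right) \left(\left(206 + 84681 - 873\right) + 338872\right) = \left(23936 + 358659\right) \left(84014 + 338872\right) = 382595 \cdot 422886 = 161794069170$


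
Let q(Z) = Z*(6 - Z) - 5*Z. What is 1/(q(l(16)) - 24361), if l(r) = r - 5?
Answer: -1/24471 ≈ -4.0865e-5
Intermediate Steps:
l(r) = -5 + r
q(Z) = -5*Z + Z*(6 - Z)
1/(q(l(16)) - 24361) = 1/((-5 + 16)*(1 - (-5 + 16)) - 24361) = 1/(11*(1 - 1*11) - 24361) = 1/(11*(1 - 11) - 24361) = 1/(11*(-10) - 24361) = 1/(-110 - 24361) = 1/(-24471) = -1/24471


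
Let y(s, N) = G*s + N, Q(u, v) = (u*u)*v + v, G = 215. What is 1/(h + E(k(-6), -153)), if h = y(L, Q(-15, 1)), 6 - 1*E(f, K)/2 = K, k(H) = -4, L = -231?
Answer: -1/49121 ≈ -2.0358e-5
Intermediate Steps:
Q(u, v) = v + v*u² (Q(u, v) = u²*v + v = v*u² + v = v + v*u²)
y(s, N) = N + 215*s (y(s, N) = 215*s + N = N + 215*s)
E(f, K) = 12 - 2*K
h = -49439 (h = 1*(1 + (-15)²) + 215*(-231) = 1*(1 + 225) - 49665 = 1*226 - 49665 = 226 - 49665 = -49439)
1/(h + E(k(-6), -153)) = 1/(-49439 + (12 - 2*(-153))) = 1/(-49439 + (12 + 306)) = 1/(-49439 + 318) = 1/(-49121) = -1/49121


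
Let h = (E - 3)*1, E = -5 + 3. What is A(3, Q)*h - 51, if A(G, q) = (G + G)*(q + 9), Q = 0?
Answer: -321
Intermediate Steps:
E = -2
h = -5 (h = (-2 - 3)*1 = -5*1 = -5)
A(G, q) = 2*G*(9 + q) (A(G, q) = (2*G)*(9 + q) = 2*G*(9 + q))
A(3, Q)*h - 51 = (2*3*(9 + 0))*(-5) - 51 = (2*3*9)*(-5) - 51 = 54*(-5) - 51 = -270 - 51 = -321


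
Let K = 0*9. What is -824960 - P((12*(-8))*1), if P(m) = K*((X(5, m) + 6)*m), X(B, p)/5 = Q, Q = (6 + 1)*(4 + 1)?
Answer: -824960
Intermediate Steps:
Q = 35 (Q = 7*5 = 35)
X(B, p) = 175 (X(B, p) = 5*35 = 175)
K = 0
P(m) = 0 (P(m) = 0*((175 + 6)*m) = 0*(181*m) = 0)
-824960 - P((12*(-8))*1) = -824960 - 1*0 = -824960 + 0 = -824960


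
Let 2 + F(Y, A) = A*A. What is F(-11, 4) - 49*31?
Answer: -1505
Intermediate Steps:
F(Y, A) = -2 + A² (F(Y, A) = -2 + A*A = -2 + A²)
F(-11, 4) - 49*31 = (-2 + 4²) - 49*31 = (-2 + 16) - 1519 = 14 - 1519 = -1505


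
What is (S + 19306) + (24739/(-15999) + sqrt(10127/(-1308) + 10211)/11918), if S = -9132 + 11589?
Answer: 348161498/15999 + sqrt(4364096547)/7794372 ≈ 21761.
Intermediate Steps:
S = 2457
(S + 19306) + (24739/(-15999) + sqrt(10127/(-1308) + 10211)/11918) = (2457 + 19306) + (24739/(-15999) + sqrt(10127/(-1308) + 10211)/11918) = 21763 + (24739*(-1/15999) + sqrt(10127*(-1/1308) + 10211)*(1/11918)) = 21763 + (-24739/15999 + sqrt(-10127/1308 + 10211)*(1/11918)) = 21763 + (-24739/15999 + sqrt(13345861/1308)*(1/11918)) = 21763 + (-24739/15999 + (sqrt(4364096547)/654)*(1/11918)) = 21763 + (-24739/15999 + sqrt(4364096547)/7794372) = 348161498/15999 + sqrt(4364096547)/7794372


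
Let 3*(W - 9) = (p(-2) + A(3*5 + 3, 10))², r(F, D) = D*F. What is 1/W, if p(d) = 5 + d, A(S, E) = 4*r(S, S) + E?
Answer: 3/1713508 ≈ 1.7508e-6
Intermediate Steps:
A(S, E) = E + 4*S² (A(S, E) = 4*(S*S) + E = 4*S² + E = E + 4*S²)
W = 1713508/3 (W = 9 + ((5 - 2) + (10 + 4*(3*5 + 3)²))²/3 = 9 + (3 + (10 + 4*(15 + 3)²))²/3 = 9 + (3 + (10 + 4*18²))²/3 = 9 + (3 + (10 + 4*324))²/3 = 9 + (3 + (10 + 1296))²/3 = 9 + (3 + 1306)²/3 = 9 + (⅓)*1309² = 9 + (⅓)*1713481 = 9 + 1713481/3 = 1713508/3 ≈ 5.7117e+5)
1/W = 1/(1713508/3) = 3/1713508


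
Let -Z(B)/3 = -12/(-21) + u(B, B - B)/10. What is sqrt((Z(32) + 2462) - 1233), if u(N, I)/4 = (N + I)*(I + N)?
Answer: I*sqrt(1855)/35 ≈ 1.2306*I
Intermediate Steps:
u(N, I) = 4*(I + N)**2 (u(N, I) = 4*((N + I)*(I + N)) = 4*((I + N)*(I + N)) = 4*(I + N)**2)
Z(B) = -12/7 - 6*B**2/5 (Z(B) = -3*(-12/(-21) + (4*((B - B) + B)**2)/10) = -3*(-12*(-1/21) + (4*(0 + B)**2)*(1/10)) = -3*(4/7 + (4*B**2)*(1/10)) = -3*(4/7 + 2*B**2/5) = -12/7 - 6*B**2/5)
sqrt((Z(32) + 2462) - 1233) = sqrt(((-12/7 - 6/5*32**2) + 2462) - 1233) = sqrt(((-12/7 - 6/5*1024) + 2462) - 1233) = sqrt(((-12/7 - 6144/5) + 2462) - 1233) = sqrt((-43068/35 + 2462) - 1233) = sqrt(43102/35 - 1233) = sqrt(-53/35) = I*sqrt(1855)/35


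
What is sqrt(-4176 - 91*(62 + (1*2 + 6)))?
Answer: I*sqrt(10546) ≈ 102.69*I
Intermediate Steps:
sqrt(-4176 - 91*(62 + (1*2 + 6))) = sqrt(-4176 - 91*(62 + (2 + 6))) = sqrt(-4176 - 91*(62 + 8)) = sqrt(-4176 - 91*70) = sqrt(-4176 - 6370) = sqrt(-10546) = I*sqrt(10546)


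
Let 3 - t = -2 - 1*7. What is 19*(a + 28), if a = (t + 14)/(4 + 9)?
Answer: 570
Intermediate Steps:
t = 12 (t = 3 - (-2 - 1*7) = 3 - (-2 - 7) = 3 - 1*(-9) = 3 + 9 = 12)
a = 2 (a = (12 + 14)/(4 + 9) = 26/13 = 26*(1/13) = 2)
19*(a + 28) = 19*(2 + 28) = 19*30 = 570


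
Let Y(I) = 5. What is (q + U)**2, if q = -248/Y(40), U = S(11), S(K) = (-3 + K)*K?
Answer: 36864/25 ≈ 1474.6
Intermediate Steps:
S(K) = K*(-3 + K)
U = 88 (U = 11*(-3 + 11) = 11*8 = 88)
q = -248/5 ≈ -49.600
(q + U)**2 = (-248/5 + 88)**2 = (192/5)**2 = 36864/25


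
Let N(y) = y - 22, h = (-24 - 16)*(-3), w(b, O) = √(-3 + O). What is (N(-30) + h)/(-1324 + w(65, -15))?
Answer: -45016/876497 - 102*I*√2/876497 ≈ -0.051359 - 0.00016458*I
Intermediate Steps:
h = 120 (h = -40*(-3) = 120)
N(y) = -22 + y
(N(-30) + h)/(-1324 + w(65, -15)) = ((-22 - 30) + 120)/(-1324 + √(-3 - 15)) = (-52 + 120)/(-1324 + √(-18)) = 68/(-1324 + 3*I*√2)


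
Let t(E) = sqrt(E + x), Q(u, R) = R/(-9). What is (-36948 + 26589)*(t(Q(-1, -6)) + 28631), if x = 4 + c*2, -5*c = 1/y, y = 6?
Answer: -296588529 - 10359*sqrt(115)/5 ≈ -2.9661e+8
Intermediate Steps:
c = -1/30 (c = -1/5/6 = -1/5*1/6 = -1/30 ≈ -0.033333)
Q(u, R) = -R/9 (Q(u, R) = R*(-1/9) = -R/9)
x = 59/15 (x = 4 - 1/30*2 = 4 - 1/15 = 59/15 ≈ 3.9333)
t(E) = sqrt(59/15 + E) (t(E) = sqrt(E + 59/15) = sqrt(59/15 + E))
(-36948 + 26589)*(t(Q(-1, -6)) + 28631) = (-36948 + 26589)*(sqrt(885 + 225*(-1/9*(-6)))/15 + 28631) = -10359*(sqrt(885 + 225*(2/3))/15 + 28631) = -10359*(sqrt(885 + 150)/15 + 28631) = -10359*(sqrt(1035)/15 + 28631) = -10359*((3*sqrt(115))/15 + 28631) = -10359*(sqrt(115)/5 + 28631) = -10359*(28631 + sqrt(115)/5) = -296588529 - 10359*sqrt(115)/5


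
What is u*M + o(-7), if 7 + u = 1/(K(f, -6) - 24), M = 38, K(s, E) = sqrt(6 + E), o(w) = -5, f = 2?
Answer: -3271/12 ≈ -272.58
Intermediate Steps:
u = -169/24 (u = -7 + 1/(sqrt(6 - 6) - 24) = -7 + 1/(sqrt(0) - 24) = -7 + 1/(0 - 24) = -7 + 1/(-24) = -7 - 1/24 = -169/24 ≈ -7.0417)
u*M + o(-7) = -169/24*38 - 5 = -3211/12 - 5 = -3271/12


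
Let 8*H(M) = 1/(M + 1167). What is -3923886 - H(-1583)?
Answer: -13058692607/3328 ≈ -3.9239e+6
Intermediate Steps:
H(M) = 1/(8*(1167 + M)) (H(M) = 1/(8*(M + 1167)) = 1/(8*(1167 + M)))
-3923886 - H(-1583) = -3923886 - 1/(8*(1167 - 1583)) = -3923886 - 1/(8*(-416)) = -3923886 - (-1)/(8*416) = -3923886 - 1*(-1/3328) = -3923886 + 1/3328 = -13058692607/3328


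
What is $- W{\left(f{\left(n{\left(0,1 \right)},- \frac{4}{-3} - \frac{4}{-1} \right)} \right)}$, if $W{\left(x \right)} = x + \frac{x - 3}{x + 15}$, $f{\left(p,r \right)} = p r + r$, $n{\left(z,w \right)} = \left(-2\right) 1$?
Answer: $\frac{539}{87} \approx 6.1954$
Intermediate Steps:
$n{\left(z,w \right)} = -2$
$f{\left(p,r \right)} = r + p r$
$W{\left(x \right)} = x + \frac{-3 + x}{15 + x}$
$- W{\left(f{\left(n{\left(0,1 \right)},- \frac{4}{-3} - \frac{4}{-1} \right)} \right)} = - \frac{-3 + \left(\left(- \frac{4}{-3} - \frac{4}{-1}\right) \left(1 - 2\right)\right)^{2} + 16 \left(- \frac{4}{-3} - \frac{4}{-1}\right) \left(1 - 2\right)}{15 + \left(- \frac{4}{-3} - \frac{4}{-1}\right) \left(1 - 2\right)} = - \frac{-3 + \left(\left(\left(-4\right) \left(- \frac{1}{3}\right) - -4\right) \left(-1\right)\right)^{2} + 16 \left(\left(-4\right) \left(- \frac{1}{3}\right) - -4\right) \left(-1\right)}{15 + \left(\left(-4\right) \left(- \frac{1}{3}\right) - -4\right) \left(-1\right)} = - \frac{-3 + \left(\left(\frac{4}{3} + 4\right) \left(-1\right)\right)^{2} + 16 \left(\frac{4}{3} + 4\right) \left(-1\right)}{15 + \left(\frac{4}{3} + 4\right) \left(-1\right)} = - \frac{-3 + \left(\frac{16}{3} \left(-1\right)\right)^{2} + 16 \cdot \frac{16}{3} \left(-1\right)}{15 + \frac{16}{3} \left(-1\right)} = - \frac{-3 + \left(- \frac{16}{3}\right)^{2} + 16 \left(- \frac{16}{3}\right)}{15 - \frac{16}{3}} = - \frac{-3 + \frac{256}{9} - \frac{256}{3}}{\frac{29}{3}} = - \frac{3 \left(-539\right)}{29 \cdot 9} = \left(-1\right) \left(- \frac{539}{87}\right) = \frac{539}{87}$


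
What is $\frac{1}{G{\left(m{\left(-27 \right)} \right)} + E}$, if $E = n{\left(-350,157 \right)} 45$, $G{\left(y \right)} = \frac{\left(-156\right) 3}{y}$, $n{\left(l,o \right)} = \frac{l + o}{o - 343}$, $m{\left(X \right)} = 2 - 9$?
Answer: $\frac{434}{49281} \approx 0.0088066$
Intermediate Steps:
$m{\left(X \right)} = -7$ ($m{\left(X \right)} = 2 - 9 = -7$)
$n{\left(l,o \right)} = \frac{l + o}{-343 + o}$
$G{\left(y \right)} = - \frac{468}{y}$
$E = \frac{2895}{62}$ ($E = \frac{-350 + 157}{-343 + 157} \cdot 45 = \frac{1}{-186} \left(-193\right) 45 = \left(- \frac{1}{186}\right) \left(-193\right) 45 = \frac{193}{186} \cdot 45 = \frac{2895}{62} \approx 46.694$)
$\frac{1}{G{\left(m{\left(-27 \right)} \right)} + E} = \frac{1}{- \frac{468}{-7} + \frac{2895}{62}} = \frac{1}{\left(-468\right) \left(- \frac{1}{7}\right) + \frac{2895}{62}} = \frac{1}{\frac{468}{7} + \frac{2895}{62}} = \frac{1}{\frac{49281}{434}} = \frac{434}{49281}$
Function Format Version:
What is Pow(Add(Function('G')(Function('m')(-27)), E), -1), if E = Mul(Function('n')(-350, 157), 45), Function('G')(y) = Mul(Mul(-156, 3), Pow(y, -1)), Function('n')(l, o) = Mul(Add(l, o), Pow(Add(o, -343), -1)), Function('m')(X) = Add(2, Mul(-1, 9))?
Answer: Rational(434, 49281) ≈ 0.0088066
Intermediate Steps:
Function('m')(X) = -7 (Function('m')(X) = Add(2, -9) = -7)
Function('n')(l, o) = Mul(Pow(Add(-343, o), -1), Add(l, o)) (Function('n')(l, o) = Mul(Add(l, o), Pow(Add(-343, o), -1)) = Mul(Pow(Add(-343, o), -1), Add(l, o)))
Function('G')(y) = Mul(-468, Pow(y, -1))
E = Rational(2895, 62) (E = Mul(Mul(Pow(Add(-343, 157), -1), Add(-350, 157)), 45) = Mul(Mul(Pow(-186, -1), -193), 45) = Mul(Mul(Rational(-1, 186), -193), 45) = Mul(Rational(193, 186), 45) = Rational(2895, 62) ≈ 46.694)
Pow(Add(Function('G')(Function('m')(-27)), E), -1) = Pow(Add(Mul(-468, Pow(-7, -1)), Rational(2895, 62)), -1) = Pow(Add(Mul(-468, Rational(-1, 7)), Rational(2895, 62)), -1) = Pow(Add(Rational(468, 7), Rational(2895, 62)), -1) = Pow(Rational(49281, 434), -1) = Rational(434, 49281)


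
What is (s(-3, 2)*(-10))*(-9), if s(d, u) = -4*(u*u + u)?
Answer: -2160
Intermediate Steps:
s(d, u) = -4*u - 4*u**2 (s(d, u) = -4*(u**2 + u) = -4*(u + u**2) = -4*u - 4*u**2)
(s(-3, 2)*(-10))*(-9) = (-4*2*(1 + 2)*(-10))*(-9) = (-4*2*3*(-10))*(-9) = -24*(-10)*(-9) = 240*(-9) = -2160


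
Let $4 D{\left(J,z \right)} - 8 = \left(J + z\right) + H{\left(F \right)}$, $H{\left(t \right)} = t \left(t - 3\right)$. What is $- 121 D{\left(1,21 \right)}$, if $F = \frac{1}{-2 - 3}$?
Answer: $- \frac{46343}{50} \approx -926.86$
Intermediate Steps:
$F = - \frac{1}{5}$ ($F = \frac{1}{-5} = - \frac{1}{5} \approx -0.2$)
$H{\left(t \right)} = t \left(-3 + t\right)$
$D{\left(J,z \right)} = \frac{54}{25} + \frac{J}{4} + \frac{z}{4}$ ($D{\left(J,z \right)} = 2 + \frac{\left(J + z\right) - \frac{-3 - \frac{1}{5}}{5}}{4} = 2 + \frac{\left(J + z\right) - - \frac{16}{25}}{4} = 2 + \frac{\left(J + z\right) + \frac{16}{25}}{4} = 2 + \frac{\frac{16}{25} + J + z}{4} = 2 + \left(\frac{4}{25} + \frac{J}{4} + \frac{z}{4}\right) = \frac{54}{25} + \frac{J}{4} + \frac{z}{4}$)
$- 121 D{\left(1,21 \right)} = - 121 \left(\frac{54}{25} + \frac{1}{4} \cdot 1 + \frac{1}{4} \cdot 21\right) = - 121 \left(\frac{54}{25} + \frac{1}{4} + \frac{21}{4}\right) = \left(-121\right) \frac{383}{50} = - \frac{46343}{50}$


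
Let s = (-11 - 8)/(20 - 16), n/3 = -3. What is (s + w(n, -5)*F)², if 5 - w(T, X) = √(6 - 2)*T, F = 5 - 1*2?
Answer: 66049/16 ≈ 4128.1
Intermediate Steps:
n = -9 (n = 3*(-3) = -9)
F = 3 (F = 5 - 2 = 3)
w(T, X) = 5 - 2*T (w(T, X) = 5 - √(6 - 2)*T = 5 - √4*T = 5 - 2*T)
s = -19/4 ≈ -4.7500
(s + w(n, -5)*F)² = (-19/4 + (5 - 2*(-9))*3)² = (-19/4 + (5 + 18)*3)² = (-19/4 + 23*3)² = (-19/4 + 69)² = (257/4)² = 66049/16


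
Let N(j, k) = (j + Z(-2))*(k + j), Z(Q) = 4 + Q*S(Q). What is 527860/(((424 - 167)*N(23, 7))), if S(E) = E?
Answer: 52786/23901 ≈ 2.2085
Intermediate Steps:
Z(Q) = 4 + Q² (Z(Q) = 4 + Q*Q = 4 + Q²)
N(j, k) = (8 + j)*(j + k) (N(j, k) = (j + (4 + (-2)²))*(k + j) = (j + (4 + 4))*(j + k) = (j + 8)*(j + k) = (8 + j)*(j + k))
527860/(((424 - 167)*N(23, 7))) = 527860/(((424 - 167)*(23² + 8*23 + 8*7 + 23*7))) = 527860/((257*(529 + 184 + 56 + 161))) = 527860/((257*930)) = 527860/239010 = 527860*(1/239010) = 52786/23901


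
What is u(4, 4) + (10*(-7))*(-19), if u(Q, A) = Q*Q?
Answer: 1346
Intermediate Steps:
u(Q, A) = Q²
u(4, 4) + (10*(-7))*(-19) = 4² + (10*(-7))*(-19) = 16 - 70*(-19) = 16 + 1330 = 1346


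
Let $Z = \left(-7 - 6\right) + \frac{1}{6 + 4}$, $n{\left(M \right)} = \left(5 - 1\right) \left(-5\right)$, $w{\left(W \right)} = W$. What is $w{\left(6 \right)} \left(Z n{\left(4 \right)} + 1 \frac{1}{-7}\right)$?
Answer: $\frac{10830}{7} \approx 1547.1$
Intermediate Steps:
$n{\left(M \right)} = -20$ ($n{\left(M \right)} = 4 \left(-5\right) = -20$)
$Z = - \frac{129}{10}$ ($Z = -13 + \frac{1}{10} = - \frac{129}{10} \approx -12.9$)
$w{\left(6 \right)} \left(Z n{\left(4 \right)} + 1 \frac{1}{-7}\right) = 6 \left(\left(- \frac{129}{10}\right) \left(-20\right) + 1 \frac{1}{-7}\right) = 6 \left(258 + 1 \left(- \frac{1}{7}\right)\right) = 6 \left(258 - \frac{1}{7}\right) = 6 \cdot \frac{1805}{7} = \frac{10830}{7}$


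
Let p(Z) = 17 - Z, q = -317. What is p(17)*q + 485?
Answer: 485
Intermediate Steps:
p(17)*q + 485 = (17 - 1*17)*(-317) + 485 = (17 - 17)*(-317) + 485 = 0*(-317) + 485 = 0 + 485 = 485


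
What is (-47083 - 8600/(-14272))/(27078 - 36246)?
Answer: 83994997/16355712 ≈ 5.1355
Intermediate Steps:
(-47083 - 8600/(-14272))/(27078 - 36246) = (-47083 - 8600*(-1/14272))/(-9168) = (-47083 + 1075/1784)*(-1/9168) = -83994997/1784*(-1/9168) = 83994997/16355712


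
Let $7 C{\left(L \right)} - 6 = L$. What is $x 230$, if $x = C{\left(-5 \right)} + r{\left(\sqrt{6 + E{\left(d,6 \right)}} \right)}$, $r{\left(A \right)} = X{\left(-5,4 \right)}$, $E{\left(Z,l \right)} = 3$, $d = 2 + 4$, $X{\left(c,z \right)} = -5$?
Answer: $- \frac{7820}{7} \approx -1117.1$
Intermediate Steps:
$d = 6$
$C{\left(L \right)} = \frac{6}{7} + \frac{L}{7}$
$r{\left(A \right)} = -5$
$x = - \frac{34}{7}$ ($x = \left(\frac{6}{7} + \frac{1}{7} \left(-5\right)\right) - 5 = \left(\frac{6}{7} - \frac{5}{7}\right) - 5 = \frac{1}{7} - 5 = - \frac{34}{7} \approx -4.8571$)
$x 230 = \left(- \frac{34}{7}\right) 230 = - \frac{7820}{7}$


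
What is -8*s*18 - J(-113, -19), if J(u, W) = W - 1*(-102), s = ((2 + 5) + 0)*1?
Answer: -1091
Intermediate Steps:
s = 7 (s = (7 + 0)*1 = 7*1 = 7)
J(u, W) = 102 + W (J(u, W) = W + 102 = 102 + W)
-8*s*18 - J(-113, -19) = -8*7*18 - (102 - 19) = -56*18 - 1*83 = -1008 - 83 = -1091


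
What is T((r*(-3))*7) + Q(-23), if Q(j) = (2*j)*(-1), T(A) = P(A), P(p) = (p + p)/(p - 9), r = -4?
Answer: 1206/25 ≈ 48.240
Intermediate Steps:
P(p) = 2*p/(-9 + p) (P(p) = (2*p)/(-9 + p) = 2*p/(-9 + p))
T(A) = 2*A/(-9 + A)
Q(j) = -2*j
T((r*(-3))*7) + Q(-23) = 2*(-4*(-3)*7)/(-9 - 4*(-3)*7) - 2*(-23) = 2*(12*7)/(-9 + 12*7) + 46 = 2*84/(-9 + 84) + 46 = 2*84/75 + 46 = 2*84*(1/75) + 46 = 56/25 + 46 = 1206/25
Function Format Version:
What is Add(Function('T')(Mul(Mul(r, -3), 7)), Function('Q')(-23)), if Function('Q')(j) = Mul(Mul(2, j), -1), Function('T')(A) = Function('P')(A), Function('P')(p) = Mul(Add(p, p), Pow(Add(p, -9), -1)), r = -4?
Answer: Rational(1206, 25) ≈ 48.240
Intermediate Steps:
Function('P')(p) = Mul(2, p, Pow(Add(-9, p), -1)) (Function('P')(p) = Mul(Mul(2, p), Pow(Add(-9, p), -1)) = Mul(2, p, Pow(Add(-9, p), -1)))
Function('T')(A) = Mul(2, A, Pow(Add(-9, A), -1))
Function('Q')(j) = Mul(-2, j)
Add(Function('T')(Mul(Mul(r, -3), 7)), Function('Q')(-23)) = Add(Mul(2, Mul(Mul(-4, -3), 7), Pow(Add(-9, Mul(Mul(-4, -3), 7)), -1)), Mul(-2, -23)) = Add(Mul(2, Mul(12, 7), Pow(Add(-9, Mul(12, 7)), -1)), 46) = Add(Mul(2, 84, Pow(Add(-9, 84), -1)), 46) = Add(Mul(2, 84, Pow(75, -1)), 46) = Add(Mul(2, 84, Rational(1, 75)), 46) = Add(Rational(56, 25), 46) = Rational(1206, 25)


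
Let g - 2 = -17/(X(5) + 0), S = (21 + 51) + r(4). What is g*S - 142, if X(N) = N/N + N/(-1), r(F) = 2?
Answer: 641/2 ≈ 320.50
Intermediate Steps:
X(N) = 1 - N (X(N) = 1 + N*(-1) = 1 - N)
S = 74 (S = (21 + 51) + 2 = 72 + 2 = 74)
g = 25/4 (g = 2 - 17/((1 - 1*5) + 0) = 2 - 17/((1 - 5) + 0) = 2 - 17/(-4 + 0) = 2 - 17/(-4) = 2 - 17*(-1/4) = 2 + 17/4 = 25/4 ≈ 6.2500)
g*S - 142 = (25/4)*74 - 142 = 925/2 - 142 = 641/2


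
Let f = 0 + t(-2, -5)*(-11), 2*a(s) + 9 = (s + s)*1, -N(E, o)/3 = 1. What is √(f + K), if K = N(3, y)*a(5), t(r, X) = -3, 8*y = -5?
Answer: 3*√14/2 ≈ 5.6125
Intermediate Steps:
y = -5/8 (y = (⅛)*(-5) = -5/8 ≈ -0.62500)
N(E, o) = -3 (N(E, o) = -3*1 = -3)
a(s) = -9/2 + s (a(s) = -9/2 + ((s + s)*1)/2 = -9/2 + ((2*s)*1)/2 = -9/2 + (2*s)/2 = -9/2 + s)
f = 33 (f = 0 - 3*(-11) = 0 + 33 = 33)
K = -3/2 (K = -3*(-9/2 + 5) = -3*½ = -3/2 ≈ -1.5000)
√(f + K) = √(33 - 3/2) = √(63/2) = 3*√14/2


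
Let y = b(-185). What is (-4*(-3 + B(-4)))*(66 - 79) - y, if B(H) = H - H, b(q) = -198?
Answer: 42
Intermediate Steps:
y = -198
B(H) = 0
(-4*(-3 + B(-4)))*(66 - 79) - y = (-4*(-3 + 0))*(66 - 79) - 1*(-198) = -4*(-3)*(-13) + 198 = 12*(-13) + 198 = -156 + 198 = 42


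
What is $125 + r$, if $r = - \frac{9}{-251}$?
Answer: $\frac{31384}{251} \approx 125.04$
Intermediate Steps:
$r = \frac{9}{251}$ ($r = \left(-9\right) \left(- \frac{1}{251}\right) = \frac{9}{251} \approx 0.035857$)
$125 + r = 125 + \frac{9}{251} = \frac{31384}{251}$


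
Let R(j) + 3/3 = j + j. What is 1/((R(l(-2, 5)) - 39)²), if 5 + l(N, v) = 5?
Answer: 1/1600 ≈ 0.00062500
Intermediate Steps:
l(N, v) = 0 (l(N, v) = -5 + 5 = 0)
R(j) = -1 + 2*j (R(j) = -1 + (j + j) = -1 + 2*j)
1/((R(l(-2, 5)) - 39)²) = 1/(((-1 + 2*0) - 39)²) = 1/(((-1 + 0) - 39)²) = 1/((-1 - 39)²) = 1/((-40)²) = 1/1600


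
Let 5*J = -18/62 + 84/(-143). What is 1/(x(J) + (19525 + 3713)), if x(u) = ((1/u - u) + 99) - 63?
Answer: 86244015/2006767057766 ≈ 4.2977e-5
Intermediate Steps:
J = -3891/22165 (J = (-18/62 + 84/(-143))/5 = (-18*1/62 + 84*(-1/143))/5 = (-9/31 - 84/143)/5 = (⅕)*(-3891/4433) = -3891/22165 ≈ -0.17555)
x(u) = 36 + 1/u - u (x(u) = (99 + 1/u - u) - 63 = 36 + 1/u - u)
1/(x(J) + (19525 + 3713)) = 1/((36 + 1/(-3891/22165) - 1*(-3891/22165)) + (19525 + 3713)) = 1/((36 - 22165/3891 + 3891/22165) + 23238) = 1/(2628637196/86244015 + 23238) = 1/(2006767057766/86244015) = 86244015/2006767057766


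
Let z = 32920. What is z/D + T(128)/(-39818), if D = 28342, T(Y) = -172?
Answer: 7649322/6561173 ≈ 1.1658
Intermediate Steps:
z/D + T(128)/(-39818) = 32920/28342 - 172/(-39818) = 32920*(1/28342) - 172*(-1/39818) = 16460/14171 + 2/463 = 7649322/6561173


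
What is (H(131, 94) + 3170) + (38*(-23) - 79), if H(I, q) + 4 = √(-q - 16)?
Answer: 2213 + I*√110 ≈ 2213.0 + 10.488*I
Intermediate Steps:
H(I, q) = -4 + √(-16 - q) (H(I, q) = -4 + √(-q - 16) = -4 + √(-16 - q))
(H(131, 94) + 3170) + (38*(-23) - 79) = ((-4 + √(-16 - 1*94)) + 3170) + (38*(-23) - 79) = ((-4 + √(-16 - 94)) + 3170) + (-874 - 79) = ((-4 + √(-110)) + 3170) - 953 = ((-4 + I*√110) + 3170) - 953 = (3166 + I*√110) - 953 = 2213 + I*√110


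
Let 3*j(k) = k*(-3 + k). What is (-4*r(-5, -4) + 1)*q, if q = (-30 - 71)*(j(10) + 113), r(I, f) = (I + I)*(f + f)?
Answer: 13177571/3 ≈ 4.3925e+6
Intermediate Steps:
j(k) = k*(-3 + k)/3 (j(k) = (k*(-3 + k))/3 = k*(-3 + k)/3)
r(I, f) = 4*I*f (r(I, f) = (2*I)*(2*f) = 4*I*f)
q = -41309/3 (q = (-30 - 71)*((⅓)*10*(-3 + 10) + 113) = -101*((⅓)*10*7 + 113) = -101*(70/3 + 113) = -101*409/3 = -41309/3 ≈ -13770.)
(-4*r(-5, -4) + 1)*q = (-16*(-5)*(-4) + 1)*(-41309/3) = (-4*80 + 1)*(-41309/3) = (-320 + 1)*(-41309/3) = -319*(-41309/3) = 13177571/3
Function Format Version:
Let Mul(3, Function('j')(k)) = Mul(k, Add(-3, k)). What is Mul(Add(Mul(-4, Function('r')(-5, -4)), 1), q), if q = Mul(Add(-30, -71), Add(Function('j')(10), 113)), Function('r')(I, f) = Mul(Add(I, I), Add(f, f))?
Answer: Rational(13177571, 3) ≈ 4.3925e+6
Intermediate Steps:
Function('j')(k) = Mul(Rational(1, 3), k, Add(-3, k)) (Function('j')(k) = Mul(Rational(1, 3), Mul(k, Add(-3, k))) = Mul(Rational(1, 3), k, Add(-3, k)))
Function('r')(I, f) = Mul(4, I, f) (Function('r')(I, f) = Mul(Mul(2, I), Mul(2, f)) = Mul(4, I, f))
q = Rational(-41309, 3) (q = Mul(Add(-30, -71), Add(Mul(Rational(1, 3), 10, Add(-3, 10)), 113)) = Mul(-101, Add(Mul(Rational(1, 3), 10, 7), 113)) = Mul(-101, Add(Rational(70, 3), 113)) = Mul(-101, Rational(409, 3)) = Rational(-41309, 3) ≈ -13770.)
Mul(Add(Mul(-4, Function('r')(-5, -4)), 1), q) = Mul(Add(Mul(-4, Mul(4, -5, -4)), 1), Rational(-41309, 3)) = Mul(Add(Mul(-4, 80), 1), Rational(-41309, 3)) = Mul(Add(-320, 1), Rational(-41309, 3)) = Mul(-319, Rational(-41309, 3)) = Rational(13177571, 3)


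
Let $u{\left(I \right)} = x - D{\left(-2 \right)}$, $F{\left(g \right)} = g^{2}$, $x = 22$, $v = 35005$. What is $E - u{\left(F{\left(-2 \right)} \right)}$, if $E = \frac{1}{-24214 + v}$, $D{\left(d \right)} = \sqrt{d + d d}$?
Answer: $- \frac{237401}{10791} + \sqrt{2} \approx -20.586$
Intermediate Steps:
$D{\left(d \right)} = \sqrt{d + d^{2}}$
$u{\left(I \right)} = 22 - \sqrt{2}$ ($u{\left(I \right)} = 22 - \sqrt{- 2 \left(1 - 2\right)} = 22 - \sqrt{\left(-2\right) \left(-1\right)} = 22 - \sqrt{2}$)
$E = \frac{1}{10791}$ ($E = \frac{1}{-24214 + 35005} = \frac{1}{10791} \approx 9.267 \cdot 10^{-5}$)
$E - u{\left(F{\left(-2 \right)} \right)} = \frac{1}{10791} - \left(22 - \sqrt{2}\right) = - \frac{237401}{10791} + \sqrt{2}$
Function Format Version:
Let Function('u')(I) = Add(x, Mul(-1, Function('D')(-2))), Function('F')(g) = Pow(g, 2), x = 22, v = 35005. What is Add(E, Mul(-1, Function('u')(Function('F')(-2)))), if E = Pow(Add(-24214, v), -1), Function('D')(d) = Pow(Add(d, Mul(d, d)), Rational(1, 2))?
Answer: Add(Rational(-237401, 10791), Pow(2, Rational(1, 2))) ≈ -20.586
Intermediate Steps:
Function('D')(d) = Pow(Add(d, Pow(d, 2)), Rational(1, 2))
Function('u')(I) = Add(22, Mul(-1, Pow(2, Rational(1, 2)))) (Function('u')(I) = Add(22, Mul(-1, Pow(Mul(-2, Add(1, -2)), Rational(1, 2)))) = Add(22, Mul(-1, Pow(Mul(-2, -1), Rational(1, 2)))) = Add(22, Mul(-1, Pow(2, Rational(1, 2)))))
E = Rational(1, 10791) (E = Pow(Add(-24214, 35005), -1) = Pow(10791, -1) = Rational(1, 10791) ≈ 9.2670e-5)
Add(E, Mul(-1, Function('u')(Function('F')(-2)))) = Add(Rational(1, 10791), Mul(-1, Add(22, Mul(-1, Pow(2, Rational(1, 2)))))) = Add(Rational(1, 10791), Add(-22, Pow(2, Rational(1, 2)))) = Add(Rational(-237401, 10791), Pow(2, Rational(1, 2)))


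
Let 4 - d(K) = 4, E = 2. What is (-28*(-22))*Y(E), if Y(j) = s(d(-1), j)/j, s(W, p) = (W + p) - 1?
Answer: 308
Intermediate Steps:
d(K) = 0 (d(K) = 4 - 1*4 = 4 - 4 = 0)
s(W, p) = -1 + W + p
Y(j) = (-1 + j)/j (Y(j) = (-1 + 0 + j)/j = (-1 + j)/j)
(-28*(-22))*Y(E) = (-28*(-22))*((-1 + 2)/2) = 616*((1/2)*1) = 616*(1/2) = 308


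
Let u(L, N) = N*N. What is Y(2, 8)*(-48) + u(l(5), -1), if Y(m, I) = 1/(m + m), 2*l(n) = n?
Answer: -11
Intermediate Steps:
l(n) = n/2
Y(m, I) = 1/(2*m)
u(L, N) = N²
Y(2, 8)*(-48) + u(l(5), -1) = ((½)/2)*(-48) + (-1)² = ((½)*(½))*(-48) + 1 = (¼)*(-48) + 1 = -12 + 1 = -11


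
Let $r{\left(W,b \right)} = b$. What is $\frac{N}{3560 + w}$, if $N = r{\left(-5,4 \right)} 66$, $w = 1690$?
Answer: $\frac{44}{875} \approx 0.050286$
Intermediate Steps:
$N = 264$ ($N = 4 \cdot 66 = 264$)
$\frac{N}{3560 + w} = \frac{264}{3560 + 1690} = \frac{264}{5250} = 264 \cdot \frac{1}{5250} = \frac{44}{875}$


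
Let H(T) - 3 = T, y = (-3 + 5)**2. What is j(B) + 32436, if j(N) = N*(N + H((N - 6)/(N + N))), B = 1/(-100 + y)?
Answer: 298902193/9216 ≈ 32433.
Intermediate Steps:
y = 4 (y = 2**2 = 4)
H(T) = 3 + T
B = -1/96 (B = 1/(-100 + 4) = 1/(-96) = -1/96 ≈ -0.010417)
j(N) = N*(3 + N + (-6 + N)/(2*N)) (j(N) = N*(N + (3 + (N - 6)/(N + N))) = N*(N + (3 + (-6 + N)/((2*N)))) = N*(N + (3 + (-6 + N)*(1/(2*N)))) = N*(N + (3 + (-6 + N)/(2*N))) = N*(3 + N + (-6 + N)/(2*N)))
j(B) + 32436 = (-3 + (-1/96)**2 + (7/2)*(-1/96)) + 32436 = (-3 + 1/9216 - 7/192) + 32436 = -27983/9216 + 32436 = 298902193/9216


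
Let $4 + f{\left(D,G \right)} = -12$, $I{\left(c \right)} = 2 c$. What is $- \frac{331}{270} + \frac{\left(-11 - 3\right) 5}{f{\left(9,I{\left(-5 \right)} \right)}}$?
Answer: $\frac{3401}{1080} \approx 3.1491$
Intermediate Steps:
$f{\left(D,G \right)} = -16$ ($f{\left(D,G \right)} = -4 - 12 = -16$)
$- \frac{331}{270} + \frac{\left(-11 - 3\right) 5}{f{\left(9,I{\left(-5 \right)} \right)}} = - \frac{331}{270} + \frac{\left(-11 - 3\right) 5}{-16} = \left(-331\right) \frac{1}{270} + \left(-14\right) 5 \left(- \frac{1}{16}\right) = - \frac{331}{270} - - \frac{35}{8} = - \frac{331}{270} + \frac{35}{8} = \frac{3401}{1080}$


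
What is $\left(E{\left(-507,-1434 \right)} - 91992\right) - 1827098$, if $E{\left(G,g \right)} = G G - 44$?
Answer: $-1662085$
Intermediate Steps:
$E{\left(G,g \right)} = -44 + G^{2}$ ($E{\left(G,g \right)} = G^{2} - 44 = -44 + G^{2}$)
$\left(E{\left(-507,-1434 \right)} - 91992\right) - 1827098 = \left(\left(-44 + \left(-507\right)^{2}\right) - 91992\right) - 1827098 = \left(\left(-44 + 257049\right) + \left(-1398243 + 1306251\right)\right) - 1827098 = \left(257005 - 91992\right) - 1827098 = 165013 - 1827098 = -1662085$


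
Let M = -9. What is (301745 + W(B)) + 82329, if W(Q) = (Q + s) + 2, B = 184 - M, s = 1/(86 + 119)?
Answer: 78775146/205 ≈ 3.8427e+5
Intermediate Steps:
s = 1/205 ≈ 0.0048781
B = 193 (B = 184 - 1*(-9) = 184 + 9 = 193)
W(Q) = 411/205 + Q (W(Q) = (Q + 1/205) + 2 = (1/205 + Q) + 2 = 411/205 + Q)
(301745 + W(B)) + 82329 = (301745 + (411/205 + 193)) + 82329 = (301745 + 39976/205) + 82329 = 61897701/205 + 82329 = 78775146/205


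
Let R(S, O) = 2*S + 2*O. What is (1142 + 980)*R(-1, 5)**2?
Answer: 135808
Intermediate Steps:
R(S, O) = 2*O + 2*S
(1142 + 980)*R(-1, 5)**2 = (1142 + 980)*(2*5 + 2*(-1))**2 = 2122*(10 - 2)**2 = 2122*8**2 = 2122*64 = 135808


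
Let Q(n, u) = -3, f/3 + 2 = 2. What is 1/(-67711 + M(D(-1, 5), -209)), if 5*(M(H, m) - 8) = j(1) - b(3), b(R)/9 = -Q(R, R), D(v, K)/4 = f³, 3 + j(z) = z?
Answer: -5/338544 ≈ -1.4769e-5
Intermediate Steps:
f = 0 (f = -6 + 3*2 = -6 + 6 = 0)
j(z) = -3 + z
D(v, K) = 0 (D(v, K) = 4*0³ = 4*0 = 0)
b(R) = 27 (b(R) = 9*(-1*(-3)) = 9*3 = 27)
M(H, m) = 11/5 (M(H, m) = 8 + ((-3 + 1) - 1*27)/5 = 8 + (-2 - 27)/5 = 8 + (⅕)*(-29) = 8 - 29/5 = 11/5)
1/(-67711 + M(D(-1, 5), -209)) = 1/(-67711 + 11/5) = 1/(-338544/5) = -5/338544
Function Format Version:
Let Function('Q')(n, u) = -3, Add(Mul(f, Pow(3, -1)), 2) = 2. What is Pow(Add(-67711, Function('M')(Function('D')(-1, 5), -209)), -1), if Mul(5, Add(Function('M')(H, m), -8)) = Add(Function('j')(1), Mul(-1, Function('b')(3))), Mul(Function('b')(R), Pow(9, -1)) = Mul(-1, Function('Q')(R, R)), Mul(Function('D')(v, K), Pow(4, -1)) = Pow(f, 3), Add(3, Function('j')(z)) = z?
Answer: Rational(-5, 338544) ≈ -1.4769e-5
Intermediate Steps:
f = 0 (f = Add(-6, Mul(3, 2)) = Add(-6, 6) = 0)
Function('j')(z) = Add(-3, z)
Function('D')(v, K) = 0 (Function('D')(v, K) = Mul(4, Pow(0, 3)) = Mul(4, 0) = 0)
Function('b')(R) = 27 (Function('b')(R) = Mul(9, Mul(-1, -3)) = Mul(9, 3) = 27)
Function('M')(H, m) = Rational(11, 5) (Function('M')(H, m) = Add(8, Mul(Rational(1, 5), Add(Add(-3, 1), Mul(-1, 27)))) = Add(8, Mul(Rational(1, 5), Add(-2, -27))) = Add(8, Mul(Rational(1, 5), -29)) = Add(8, Rational(-29, 5)) = Rational(11, 5))
Pow(Add(-67711, Function('M')(Function('D')(-1, 5), -209)), -1) = Pow(Add(-67711, Rational(11, 5)), -1) = Pow(Rational(-338544, 5), -1) = Rational(-5, 338544)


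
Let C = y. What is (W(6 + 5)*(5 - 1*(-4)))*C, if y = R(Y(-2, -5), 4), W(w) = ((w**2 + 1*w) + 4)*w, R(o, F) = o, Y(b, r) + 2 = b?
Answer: -53856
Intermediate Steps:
Y(b, r) = -2 + b
W(w) = w*(4 + w + w**2) (W(w) = ((w**2 + w) + 4)*w = ((w + w**2) + 4)*w = (4 + w + w**2)*w = w*(4 + w + w**2))
y = -4 (y = -2 - 2 = -4)
C = -4
(W(6 + 5)*(5 - 1*(-4)))*C = (((6 + 5)*(4 + (6 + 5) + (6 + 5)**2))*(5 - 1*(-4)))*(-4) = ((11*(4 + 11 + 11**2))*(5 + 4))*(-4) = ((11*(4 + 11 + 121))*9)*(-4) = ((11*136)*9)*(-4) = (1496*9)*(-4) = 13464*(-4) = -53856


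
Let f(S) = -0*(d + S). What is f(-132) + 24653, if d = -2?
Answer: 24653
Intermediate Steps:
f(S) = 0 (f(S) = -0*(-2 + S) = -2*0 = 0)
f(-132) + 24653 = 0 + 24653 = 24653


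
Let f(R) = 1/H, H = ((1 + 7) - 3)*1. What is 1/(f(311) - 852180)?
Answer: -5/4260899 ≈ -1.1735e-6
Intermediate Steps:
H = 5 (H = (8 - 3)*1 = 5*1 = 5)
f(R) = 1/5
1/(f(311) - 852180) = 1/(1/5 - 852180) = 1/(-4260899/5) = -5/4260899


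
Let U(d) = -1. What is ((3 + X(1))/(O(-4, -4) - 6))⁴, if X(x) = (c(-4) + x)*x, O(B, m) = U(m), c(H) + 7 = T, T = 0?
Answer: 81/2401 ≈ 0.033736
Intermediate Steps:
c(H) = -7 (c(H) = -7 + 0 = -7)
O(B, m) = -1
X(x) = x*(-7 + x) (X(x) = (-7 + x)*x = x*(-7 + x))
((3 + X(1))/(O(-4, -4) - 6))⁴ = ((3 + 1*(-7 + 1))/(-1 - 6))⁴ = ((3 + 1*(-6))/(-7))⁴ = ((3 - 6)*(-⅐))⁴ = (-3*(-⅐))⁴ = (3/7)⁴ = 81/2401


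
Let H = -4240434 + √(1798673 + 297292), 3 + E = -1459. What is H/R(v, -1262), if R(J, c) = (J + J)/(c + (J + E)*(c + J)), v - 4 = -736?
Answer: 1545487657593/122 - 2186787*√232885/244 ≈ 1.2664e+10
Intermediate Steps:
E = -1462 (E = -3 - 1459 = -1462)
v = -732 (v = 4 - 736 = -732)
R(J, c) = 2*J/(c + (-1462 + J)*(J + c)) (R(J, c) = (J + J)/(c + (J - 1462)*(c + J)) = (2*J)/(c + (-1462 + J)*(J + c)) = 2*J/(c + (-1462 + J)*(J + c)))
H = -4240434 + 3*√232885 (H = -4240434 + √2095965 = -4240434 + 3*√232885 ≈ -4.2390e+6)
H/R(v, -1262) = (-4240434 + 3*√232885)/((2*(-732)/((-732)² - 1462*(-732) - 1461*(-1262) - 732*(-1262)))) = (-4240434 + 3*√232885)/((2*(-732)/(535824 + 1070184 + 1843782 + 923784))) = (-4240434 + 3*√232885)/((2*(-732)/4373574)) = (-4240434 + 3*√232885)/((2*(-732)*(1/4373574))) = (-4240434 + 3*√232885)/(-244/728929) = (-4240434 + 3*√232885)*(-728929/244) = 1545487657593/122 - 2186787*√232885/244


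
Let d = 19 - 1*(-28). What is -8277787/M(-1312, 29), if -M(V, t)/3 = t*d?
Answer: 8277787/4089 ≈ 2024.4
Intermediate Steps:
d = 47 (d = 19 + 28 = 47)
M(V, t) = -141*t (M(V, t) = -3*t*47 = -141*t)
-8277787/M(-1312, 29) = -8277787/((-141*29)) = -8277787/(-4089) = -8277787*(-1/4089) = 8277787/4089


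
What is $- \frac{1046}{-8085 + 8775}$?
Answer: $- \frac{523}{345} \approx -1.5159$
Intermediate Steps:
$- \frac{1046}{-8085 + 8775} = - \frac{1046}{690} = \left(-1046\right) \frac{1}{690} = - \frac{523}{345}$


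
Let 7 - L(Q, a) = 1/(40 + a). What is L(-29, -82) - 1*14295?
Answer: -600095/42 ≈ -14288.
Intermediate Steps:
L(Q, a) = 7 - 1/(40 + a)
L(-29, -82) - 1*14295 = (279 + 7*(-82))/(40 - 82) - 1*14295 = (279 - 574)/(-42) - 14295 = -1/42*(-295) - 14295 = 295/42 - 14295 = -600095/42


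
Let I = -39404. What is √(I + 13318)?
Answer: I*√26086 ≈ 161.51*I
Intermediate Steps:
√(I + 13318) = √(-39404 + 13318) = √(-26086) = I*√26086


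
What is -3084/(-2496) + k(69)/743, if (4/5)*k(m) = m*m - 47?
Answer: 1416591/154544 ≈ 9.1663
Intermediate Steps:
k(m) = -235/4 + 5*m²/4 (k(m) = 5*(m*m - 47)/4 = 5*(m² - 47)/4 = 5*(-47 + m²)/4 = -235/4 + 5*m²/4)
-3084/(-2496) + k(69)/743 = -3084/(-2496) + (-235/4 + (5/4)*69²)/743 = -3084*(-1/2496) + (-235/4 + (5/4)*4761)*(1/743) = 257/208 + (-235/4 + 23805/4)*(1/743) = 257/208 + (11785/2)*(1/743) = 257/208 + 11785/1486 = 1416591/154544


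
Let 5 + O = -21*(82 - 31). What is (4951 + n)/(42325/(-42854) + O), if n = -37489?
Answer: 1394383452/46153229 ≈ 30.212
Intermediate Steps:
O = -1076 (O = -5 - 21*(82 - 31) = -5 - 21*51 = -5 - 1071 = -1076)
(4951 + n)/(42325/(-42854) + O) = (4951 - 37489)/(42325/(-42854) - 1076) = -32538/(42325*(-1/42854) - 1076) = -32538/(-42325/42854 - 1076) = -32538/(-46153229/42854) = -32538*(-42854/46153229) = 1394383452/46153229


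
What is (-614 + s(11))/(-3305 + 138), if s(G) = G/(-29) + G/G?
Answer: 17788/91843 ≈ 0.19368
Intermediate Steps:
s(G) = 1 - G/29 (s(G) = G*(-1/29) + 1 = -G/29 + 1 = 1 - G/29)
(-614 + s(11))/(-3305 + 138) = (-614 + (1 - 1/29*11))/(-3305 + 138) = (-614 + (1 - 11/29))/(-3167) = (-614 + 18/29)*(-1/3167) = -17788/29*(-1/3167) = 17788/91843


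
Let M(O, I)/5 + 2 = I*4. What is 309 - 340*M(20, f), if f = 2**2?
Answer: -23491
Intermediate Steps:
f = 4
M(O, I) = -10 + 20*I (M(O, I) = -10 + 5*(I*4) = -10 + 5*(4*I) = -10 + 20*I)
309 - 340*M(20, f) = 309 - 340*(-10 + 20*4) = 309 - 340*(-10 + 80) = 309 - 340*70 = 309 - 23800 = -23491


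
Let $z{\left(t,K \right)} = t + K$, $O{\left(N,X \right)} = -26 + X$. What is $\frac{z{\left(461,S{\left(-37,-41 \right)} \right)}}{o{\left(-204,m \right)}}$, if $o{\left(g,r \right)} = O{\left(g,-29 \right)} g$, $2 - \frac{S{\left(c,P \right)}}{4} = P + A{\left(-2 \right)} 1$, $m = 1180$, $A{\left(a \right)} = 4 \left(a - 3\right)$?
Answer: $\frac{713}{11220} \approx 0.063547$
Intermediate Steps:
$A{\left(a \right)} = -12 + 4 a$ ($A{\left(a \right)} = 4 \left(-3 + a\right) = -12 + 4 a$)
$S{\left(c,P \right)} = 88 - 4 P$ ($S{\left(c,P \right)} = 8 - 4 \left(P + \left(-12 + 4 \left(-2\right)\right) 1\right) = 8 - 4 \left(P + \left(-12 - 8\right) 1\right) = 8 - 4 \left(P - 20\right) = 8 - 4 \left(-20 + P\right) = 8 - \left(-80 + 4 P\right) = 88 - 4 P$)
$z{\left(t,K \right)} = K + t$
$o{\left(g,r \right)} = - 55 g$ ($o{\left(g,r \right)} = \left(-26 - 29\right) g = - 55 g$)
$\frac{z{\left(461,S{\left(-37,-41 \right)} \right)}}{o{\left(-204,m \right)}} = \frac{\left(88 - -164\right) + 461}{\left(-55\right) \left(-204\right)} = \frac{\left(88 + 164\right) + 461}{11220} = \left(252 + 461\right) \frac{1}{11220} = 713 \cdot \frac{1}{11220} = \frac{713}{11220}$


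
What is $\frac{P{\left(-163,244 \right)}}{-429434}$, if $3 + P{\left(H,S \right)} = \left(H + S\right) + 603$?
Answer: $- \frac{681}{429434} \approx -0.0015858$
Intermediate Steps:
$P{\left(H,S \right)} = 600 + H + S$ ($P{\left(H,S \right)} = -3 + \left(\left(H + S\right) + 603\right) = -3 + \left(603 + H + S\right) = 600 + H + S$)
$\frac{P{\left(-163,244 \right)}}{-429434} = \frac{600 - 163 + 244}{-429434} = 681 \left(- \frac{1}{429434}\right) = - \frac{681}{429434}$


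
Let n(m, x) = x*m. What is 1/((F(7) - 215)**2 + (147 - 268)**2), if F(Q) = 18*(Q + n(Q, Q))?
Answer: 1/643490 ≈ 1.5540e-6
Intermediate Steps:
n(m, x) = m*x
F(Q) = 18*Q + 18*Q**2 (F(Q) = 18*(Q + Q*Q) = 18*(Q + Q**2) = 18*Q + 18*Q**2)
1/((F(7) - 215)**2 + (147 - 268)**2) = 1/((18*7*(1 + 7) - 215)**2 + (147 - 268)**2) = 1/((18*7*8 - 215)**2 + (-121)**2) = 1/((1008 - 215)**2 + 14641) = 1/(793**2 + 14641) = 1/(628849 + 14641) = 1/643490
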